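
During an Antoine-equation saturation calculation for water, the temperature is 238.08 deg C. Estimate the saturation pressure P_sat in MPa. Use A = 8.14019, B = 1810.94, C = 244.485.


P_sat = 10^(A - B/(C + T)) / 760 * 0.101325
P_sat = 10^(8.14019 - 1810.94/(244.485 + 238.08)) / 760 * 0.101325
P_sat = 3.2535 MPa


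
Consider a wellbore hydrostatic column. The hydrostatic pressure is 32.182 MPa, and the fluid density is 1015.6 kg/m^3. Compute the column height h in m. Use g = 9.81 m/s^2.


h = P * 1e6 / (g * rho)
h = 32.182 * 1e6 / (9.81 * 1015.6)
h = 3230.1 m


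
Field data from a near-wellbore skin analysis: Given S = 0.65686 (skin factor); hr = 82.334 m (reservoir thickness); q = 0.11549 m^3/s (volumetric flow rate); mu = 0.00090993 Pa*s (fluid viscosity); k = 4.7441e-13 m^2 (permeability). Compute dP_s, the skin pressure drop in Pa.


dP_s = S * q * mu / (2*pi*k*hr) / 1000
dP_s = 0.65686 * 0.11549 * 0.00090993 / (2*pi*4.7441e-13*82.334) / 1000
dP_s = 281.2628 kPa
Convert: 281.2628 kPa * 1000.0 = 2.8126e+05 Pa
dP_s = 2.8126e+05 Pa


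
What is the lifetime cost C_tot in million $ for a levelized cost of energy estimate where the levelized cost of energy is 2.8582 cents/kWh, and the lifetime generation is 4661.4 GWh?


C_tot = LCOE / 100 * E_tot
C_tot = 2.8582 / 100 * 4661.4
C_tot = 133.23 million $


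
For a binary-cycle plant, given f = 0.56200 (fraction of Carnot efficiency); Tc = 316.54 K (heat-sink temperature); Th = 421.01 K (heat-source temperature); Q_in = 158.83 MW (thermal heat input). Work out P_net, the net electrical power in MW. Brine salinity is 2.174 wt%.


Step 1: eta = (1 - Tc/Th)*f = (1 - 316.54/421.01)*0.562 = 0.1394555
Step 2: P_net = eta * Q_in = 0.1394555 * 158.83 = 22.150 MW
P_net = 22.150 MW


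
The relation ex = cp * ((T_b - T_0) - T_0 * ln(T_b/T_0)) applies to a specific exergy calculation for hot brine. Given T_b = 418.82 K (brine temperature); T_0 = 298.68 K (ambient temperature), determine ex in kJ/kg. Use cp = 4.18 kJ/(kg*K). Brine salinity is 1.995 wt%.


ex = cp * ((T_b - T_0) - T_0 * ln(T_b/T_0))
ex = 4.18 * ((418.82 - 298.68) - 298.68 * ln(418.82/298.68))
ex = 80.113 kJ/kg


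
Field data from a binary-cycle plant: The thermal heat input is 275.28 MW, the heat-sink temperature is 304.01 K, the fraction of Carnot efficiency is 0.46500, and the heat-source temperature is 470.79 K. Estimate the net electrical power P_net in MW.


Step 1: eta = (1 - Tc/Th)*f = (1 - 304.01/470.79)*0.465 = 0.1647289
Step 2: P_net = eta * Q_in = 0.1647289 * 275.28 = 45.347 MW
P_net = 45.347 MW


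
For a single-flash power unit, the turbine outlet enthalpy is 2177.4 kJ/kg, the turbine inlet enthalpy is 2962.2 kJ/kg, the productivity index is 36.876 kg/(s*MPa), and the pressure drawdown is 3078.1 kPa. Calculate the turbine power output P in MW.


Step 1: mdot = PI * dP / 1000 = 36.876 * 3078.1 / 1000 = 113.5080 kg/s
Step 2: P = mdot*(h_in - h_out)/1000 = 113.5080*(2962.2 - 2177.4)/1000 = 89.081 MW
P = 89.081 MW


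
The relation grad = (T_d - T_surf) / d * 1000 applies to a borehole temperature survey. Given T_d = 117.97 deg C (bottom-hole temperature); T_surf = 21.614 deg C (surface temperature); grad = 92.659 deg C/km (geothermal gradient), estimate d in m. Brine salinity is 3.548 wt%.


d = (T_d - T_surf) / grad * 1000
d = (117.97 - 21.614) / 92.659 * 1000
d = 1039.9 m


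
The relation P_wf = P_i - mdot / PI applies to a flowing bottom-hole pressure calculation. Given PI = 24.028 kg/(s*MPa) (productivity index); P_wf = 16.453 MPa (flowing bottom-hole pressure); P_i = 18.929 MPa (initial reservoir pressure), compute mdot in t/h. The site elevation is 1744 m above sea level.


mdot = (P_i - P_wf) * PI
mdot = (18.929 - 16.453) * 24.028
mdot = 59.49333 kg/s
Convert: 59.49333 kg/s * 3.6 = 214.18 t/h
mdot = 214.18 t/h


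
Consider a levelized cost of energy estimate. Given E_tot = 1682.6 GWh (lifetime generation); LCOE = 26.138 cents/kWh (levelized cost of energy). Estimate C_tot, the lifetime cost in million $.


C_tot = LCOE / 100 * E_tot
C_tot = 26.138 / 100 * 1682.6
C_tot = 439.80 million $


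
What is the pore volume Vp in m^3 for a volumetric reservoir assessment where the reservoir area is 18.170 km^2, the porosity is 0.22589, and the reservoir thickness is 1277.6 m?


Vp = A * 1e6 * hr * phi
Vp = 18.170 * 1e6 * 1277.6 * 0.22589
Vp = 5.2438e+09 m^3


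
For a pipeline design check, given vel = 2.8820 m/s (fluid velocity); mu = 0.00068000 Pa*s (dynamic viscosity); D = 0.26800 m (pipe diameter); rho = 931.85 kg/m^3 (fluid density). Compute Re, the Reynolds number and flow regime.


Step 1: Re = rho*vel*D/mu = 931.85*2.882*0.268/0.00068 = 1.0584e+06
Step 2: Re = 1.0584e+06 > 4000, so flow is turbulent.
Re = 1.0584e+06 (turbulent)


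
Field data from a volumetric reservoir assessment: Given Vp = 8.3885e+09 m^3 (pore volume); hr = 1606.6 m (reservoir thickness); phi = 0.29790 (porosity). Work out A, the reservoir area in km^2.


A = Vp / (1e6 * hr * phi)
A = 8.3885e+09 / (1e6 * 1606.6 * 0.29790)
A = 17.527 km^2


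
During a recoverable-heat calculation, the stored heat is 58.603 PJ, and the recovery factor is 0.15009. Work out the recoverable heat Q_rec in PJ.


Q_rec = Q_s * RF
Q_rec = 58.603 * 0.15009
Q_rec = 8.7957 PJ


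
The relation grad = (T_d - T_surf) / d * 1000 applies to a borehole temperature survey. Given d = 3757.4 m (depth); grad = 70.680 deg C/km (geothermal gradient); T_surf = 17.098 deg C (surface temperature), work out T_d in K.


T_d = T_surf + grad * d / 1000
T_d = 17.098 + 70.680 * 3757.4 / 1000
T_d = 282.6710 deg C
Convert to K: 282.6710 + 273.15 = 555.82 K
T_d = 555.82 K


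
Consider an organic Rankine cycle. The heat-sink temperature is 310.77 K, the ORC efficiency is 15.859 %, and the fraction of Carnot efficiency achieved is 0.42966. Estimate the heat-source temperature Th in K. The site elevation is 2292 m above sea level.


Th = Tc / (1 - (eta_orc/100)/f)
Th = 310.77 / (1 - (15.859/100)/0.42966)
Th = 492.59 K


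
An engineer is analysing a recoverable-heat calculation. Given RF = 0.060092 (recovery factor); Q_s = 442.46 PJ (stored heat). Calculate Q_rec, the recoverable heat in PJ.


Q_rec = Q_s * RF
Q_rec = 442.46 * 0.060092
Q_rec = 26.588 PJ


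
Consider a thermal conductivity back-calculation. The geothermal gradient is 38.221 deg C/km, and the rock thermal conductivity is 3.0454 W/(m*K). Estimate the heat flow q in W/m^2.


q = k * grad / 1000
q = 3.0454 * 38.221 / 1000
q = 0.11640 W/m^2


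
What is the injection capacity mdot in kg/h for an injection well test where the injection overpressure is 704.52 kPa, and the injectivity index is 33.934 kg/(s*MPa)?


mdot = II * dP / 1000
mdot = 33.934 * 704.52 / 1000
mdot = 23.90718 kg/s
Convert: 23.90718 kg/s * 3600.0 = 86066 kg/h
mdot = 86066 kg/h


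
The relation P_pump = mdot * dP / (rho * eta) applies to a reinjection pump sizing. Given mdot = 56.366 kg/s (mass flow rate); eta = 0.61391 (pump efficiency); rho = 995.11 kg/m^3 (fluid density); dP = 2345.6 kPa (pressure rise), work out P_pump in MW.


P_pump = mdot * dP / (rho * eta)
P_pump = 56.366 * 2345.6 / (995.11 * 0.61391)
P_pump = 216.4190 kW
Convert: 216.4190 kW * 0.001 = 0.21642 MW
P_pump = 0.21642 MW


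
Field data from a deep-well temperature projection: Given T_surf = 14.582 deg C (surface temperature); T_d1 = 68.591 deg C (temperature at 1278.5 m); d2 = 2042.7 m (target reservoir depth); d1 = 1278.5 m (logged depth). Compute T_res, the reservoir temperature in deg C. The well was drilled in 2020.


Step 1: grad = (T_d1 - T_surf)/d1 * 1000 = (68.591 - 14.582)/1278.5 * 1000 = 42.24404 deg C/km
Step 2: T_res = T_surf + grad*d2/1000 = 14.582 + 42.24404*2042.7/1000 = 100.87 deg C
T_res = 100.87 deg C


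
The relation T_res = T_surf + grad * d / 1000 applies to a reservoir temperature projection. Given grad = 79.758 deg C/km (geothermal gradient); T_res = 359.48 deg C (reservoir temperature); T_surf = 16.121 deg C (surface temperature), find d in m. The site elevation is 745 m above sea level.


d = (T_res - T_surf) / grad * 1000
d = (359.48 - 16.121) / 79.758 * 1000
d = 4305.0 m


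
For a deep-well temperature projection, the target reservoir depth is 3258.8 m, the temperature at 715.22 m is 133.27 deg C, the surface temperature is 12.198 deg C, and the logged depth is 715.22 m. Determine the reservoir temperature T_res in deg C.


Step 1: grad = (T_d1 - T_surf)/d1 * 1000 = (133.27 - 12.198)/715.22 * 1000 = 169.2794 deg C/km
Step 2: T_res = T_surf + grad*d2/1000 = 12.198 + 169.2794*3258.8/1000 = 563.85 deg C
T_res = 563.85 deg C


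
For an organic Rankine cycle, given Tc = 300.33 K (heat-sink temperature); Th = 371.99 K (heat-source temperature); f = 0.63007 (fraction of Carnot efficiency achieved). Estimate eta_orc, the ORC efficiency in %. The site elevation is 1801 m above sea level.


eta_orc = (1 - Tc/Th) * f * 100
eta_orc = (1 - 300.33/371.99) * 0.63007 * 100
eta_orc = 12.138 %


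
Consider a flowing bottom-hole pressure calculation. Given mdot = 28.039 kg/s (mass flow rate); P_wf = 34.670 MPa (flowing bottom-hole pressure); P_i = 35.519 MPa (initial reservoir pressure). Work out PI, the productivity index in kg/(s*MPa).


PI = mdot / (P_i - P_wf)
PI = 28.039 / (35.519 - 34.670)
PI = 33.026 kg/(s*MPa)


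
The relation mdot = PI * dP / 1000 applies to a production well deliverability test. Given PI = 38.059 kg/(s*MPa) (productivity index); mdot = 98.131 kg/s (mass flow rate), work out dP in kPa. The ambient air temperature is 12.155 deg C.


dP = mdot * 1000 / PI
dP = 98.131 * 1000 / 38.059
dP = 2578.4 kPa


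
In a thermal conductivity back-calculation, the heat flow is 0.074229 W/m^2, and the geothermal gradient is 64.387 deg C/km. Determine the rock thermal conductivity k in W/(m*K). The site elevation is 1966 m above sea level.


k = q / (grad / 1000)
k = 0.074229 / (64.387 / 1000)
k = 1.1529 W/(m*K)


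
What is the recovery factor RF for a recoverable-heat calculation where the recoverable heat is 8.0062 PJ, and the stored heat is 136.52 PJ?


RF = Q_rec / Q_s
RF = 8.0062 / 136.52
RF = 0.058645


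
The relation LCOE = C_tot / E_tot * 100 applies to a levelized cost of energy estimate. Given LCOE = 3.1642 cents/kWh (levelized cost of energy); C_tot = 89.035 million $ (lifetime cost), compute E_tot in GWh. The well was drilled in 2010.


E_tot = C_tot / LCOE * 100
E_tot = 89.035 / 3.1642 * 100
E_tot = 2813.8 GWh


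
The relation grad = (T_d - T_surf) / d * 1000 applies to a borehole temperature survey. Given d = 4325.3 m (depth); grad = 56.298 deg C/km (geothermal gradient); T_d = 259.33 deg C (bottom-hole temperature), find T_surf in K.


T_surf = T_d - grad * d / 1000
T_surf = 259.33 - 56.298 * 4325.3 / 1000
T_surf = 15.82426 deg C
Convert to K: 15.82426 + 273.15 = 288.97 K
T_surf = 288.97 K


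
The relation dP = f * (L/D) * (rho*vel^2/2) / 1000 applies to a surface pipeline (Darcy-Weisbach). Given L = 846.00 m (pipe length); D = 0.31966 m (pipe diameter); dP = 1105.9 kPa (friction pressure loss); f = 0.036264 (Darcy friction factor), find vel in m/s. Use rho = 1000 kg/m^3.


vel = sqrt(dP*1000*2*D / (f*L*rho))
vel = sqrt(1105.9*1000*2*0.31966 / (0.036264*846.00*1000))
vel = 4.8006 m/s


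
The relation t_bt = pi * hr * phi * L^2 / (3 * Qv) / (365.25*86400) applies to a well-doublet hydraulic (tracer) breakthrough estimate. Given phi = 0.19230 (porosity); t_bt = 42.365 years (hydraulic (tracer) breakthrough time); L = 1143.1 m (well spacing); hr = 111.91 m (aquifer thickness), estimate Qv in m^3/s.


Qv = pi*hr*phi*L^2 / (3*t_bt*365.25*86400)
Qv = pi*111.91*0.19230*1143.1^2 / (3*42.365*365.25*86400)
Qv = 0.022026 m^3/s


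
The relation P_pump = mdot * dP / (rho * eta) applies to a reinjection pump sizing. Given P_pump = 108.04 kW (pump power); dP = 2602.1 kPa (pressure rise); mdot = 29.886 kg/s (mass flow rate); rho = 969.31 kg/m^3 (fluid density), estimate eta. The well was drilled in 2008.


eta = mdot * dP / (rho * P_pump)
eta = 29.886 * 2602.1 / (969.31 * 108.04)
eta = 0.74258


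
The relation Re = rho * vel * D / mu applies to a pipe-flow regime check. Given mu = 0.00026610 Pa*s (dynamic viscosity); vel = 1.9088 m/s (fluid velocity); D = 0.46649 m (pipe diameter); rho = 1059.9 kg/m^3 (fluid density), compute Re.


Re = rho * vel * D / mu
Re = 1059.9 * 1.9088 * 0.46649 / 0.00026610
Re = 3.5467e+06


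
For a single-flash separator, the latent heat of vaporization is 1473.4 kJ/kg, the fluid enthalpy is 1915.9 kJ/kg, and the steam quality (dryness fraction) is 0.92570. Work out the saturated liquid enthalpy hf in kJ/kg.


hf = h - x * hfg
hf = 1915.9 - 0.92570 * 1473.4
hf = 551.97 kJ/kg


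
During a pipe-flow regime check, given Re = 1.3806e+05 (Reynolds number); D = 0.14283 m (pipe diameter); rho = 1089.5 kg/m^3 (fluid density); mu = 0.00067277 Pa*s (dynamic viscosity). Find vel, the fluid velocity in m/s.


vel = Re * mu / (rho * D)
vel = 1.3806e+05 * 0.00067277 / (1089.5 * 0.14283)
vel = 0.59688 m/s


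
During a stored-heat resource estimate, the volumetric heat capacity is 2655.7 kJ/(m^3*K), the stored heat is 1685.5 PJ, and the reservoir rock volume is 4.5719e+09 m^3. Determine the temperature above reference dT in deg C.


dT = Q_s * 1e12 / (Vr * rhoc)
dT = 1685.5 * 1e12 / (4.5719e+09 * 2655.7)
dT = 138.8203 K
Convert (temperature difference, 1 K = 1 deg C): 138.8203 K = 138.8203 deg C
dT = 138.82 deg C


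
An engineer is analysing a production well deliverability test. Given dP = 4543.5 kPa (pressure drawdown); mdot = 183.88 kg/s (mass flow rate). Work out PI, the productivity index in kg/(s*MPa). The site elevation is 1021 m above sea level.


PI = mdot * 1000 / dP
PI = 183.88 * 1000 / 4543.5
PI = 40.471 kg/(s*MPa)


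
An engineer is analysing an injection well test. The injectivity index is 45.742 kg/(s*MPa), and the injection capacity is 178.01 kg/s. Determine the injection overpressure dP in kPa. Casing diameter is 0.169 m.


dP = mdot * 1000 / II
dP = 178.01 * 1000 / 45.742
dP = 3891.6 kPa


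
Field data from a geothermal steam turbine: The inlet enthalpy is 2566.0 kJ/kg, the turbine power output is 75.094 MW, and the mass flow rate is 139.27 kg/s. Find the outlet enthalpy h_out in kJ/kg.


h_out = h_in - P * 1000 / mdot
h_out = 2566.0 - 75.094 * 1000 / 139.27
h_out = 2026.8 kJ/kg


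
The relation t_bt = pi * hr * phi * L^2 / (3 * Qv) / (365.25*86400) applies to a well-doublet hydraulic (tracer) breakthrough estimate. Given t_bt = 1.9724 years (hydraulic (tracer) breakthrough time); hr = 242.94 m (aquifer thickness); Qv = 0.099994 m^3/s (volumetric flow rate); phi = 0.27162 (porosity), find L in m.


L = sqrt(t_bt*365.25*86400*3*Qv / (pi*hr*phi))
L = sqrt(1.9724*365.25*86400*3*0.099994 / (pi*242.94*0.27162))
L = 300.12 m


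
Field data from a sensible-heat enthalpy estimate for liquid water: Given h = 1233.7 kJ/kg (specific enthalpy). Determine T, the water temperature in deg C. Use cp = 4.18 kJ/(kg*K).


T = h / cp
T = 1233.7 / 4.18
T = 295.14 deg C


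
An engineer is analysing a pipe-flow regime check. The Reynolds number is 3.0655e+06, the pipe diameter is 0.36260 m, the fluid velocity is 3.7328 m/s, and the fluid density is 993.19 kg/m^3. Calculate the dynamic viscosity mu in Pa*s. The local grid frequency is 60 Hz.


mu = rho * vel * D / Re
mu = 993.19 * 3.7328 * 0.36260 / 3.0655e+06
mu = 0.00043852 Pa*s


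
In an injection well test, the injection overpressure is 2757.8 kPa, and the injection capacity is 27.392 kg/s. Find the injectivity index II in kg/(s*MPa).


II = mdot * 1000 / dP
II = 27.392 * 1000 / 2757.8
II = 9.9326 kg/(s*MPa)


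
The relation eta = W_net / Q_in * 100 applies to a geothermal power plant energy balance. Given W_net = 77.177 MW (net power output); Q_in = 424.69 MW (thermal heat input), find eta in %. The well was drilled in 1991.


eta = W_net / Q_in * 100
eta = 77.177 / 424.69 * 100
eta = 18.173 %


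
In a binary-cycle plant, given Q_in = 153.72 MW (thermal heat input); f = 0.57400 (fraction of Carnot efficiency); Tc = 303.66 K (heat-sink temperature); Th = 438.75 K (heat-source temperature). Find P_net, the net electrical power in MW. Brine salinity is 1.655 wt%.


Step 1: eta = (1 - Tc/Th)*f = (1 - 303.66/438.75)*0.574 = 0.1767331
Step 2: P_net = eta * Q_in = 0.1767331 * 153.72 = 27.167 MW
P_net = 27.167 MW


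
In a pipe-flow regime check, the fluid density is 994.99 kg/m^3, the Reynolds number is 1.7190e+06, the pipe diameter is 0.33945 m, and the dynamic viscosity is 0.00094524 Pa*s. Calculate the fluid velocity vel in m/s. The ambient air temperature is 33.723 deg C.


vel = Re * mu / (rho * D)
vel = 1.7190e+06 * 0.00094524 / (994.99 * 0.33945)
vel = 4.8109 m/s


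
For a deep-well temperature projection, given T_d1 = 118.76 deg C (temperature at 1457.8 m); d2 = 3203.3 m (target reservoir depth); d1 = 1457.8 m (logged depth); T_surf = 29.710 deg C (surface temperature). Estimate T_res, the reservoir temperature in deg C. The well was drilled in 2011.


Step 1: grad = (T_d1 - T_surf)/d1 * 1000 = (118.76 - 29.71)/1457.8 * 1000 = 61.08520 deg C/km
Step 2: T_res = T_surf + grad*d2/1000 = 29.71 + 61.08520*3203.3/1000 = 225.38 deg C
T_res = 225.38 deg C


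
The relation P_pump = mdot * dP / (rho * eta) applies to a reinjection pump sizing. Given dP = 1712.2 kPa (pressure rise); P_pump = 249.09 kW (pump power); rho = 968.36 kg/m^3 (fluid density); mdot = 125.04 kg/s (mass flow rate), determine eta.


eta = mdot * dP / (rho * P_pump)
eta = 125.04 * 1712.2 / (968.36 * 249.09)
eta = 0.88759


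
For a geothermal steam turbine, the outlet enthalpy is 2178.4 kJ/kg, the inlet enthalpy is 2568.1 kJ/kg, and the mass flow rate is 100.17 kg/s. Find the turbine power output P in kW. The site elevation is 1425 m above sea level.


P = mdot * (h_in - h_out) / 1000
P = 100.17 * (2568.1 - 2178.4) / 1000
P = 39.03625 MW
Convert: 39.03625 MW * 1000.0 = 39036 kW
P = 39036 kW


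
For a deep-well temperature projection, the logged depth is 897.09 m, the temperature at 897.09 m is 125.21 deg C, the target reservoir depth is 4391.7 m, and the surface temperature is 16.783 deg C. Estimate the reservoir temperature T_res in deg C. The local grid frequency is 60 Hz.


Step 1: grad = (T_d1 - T_surf)/d1 * 1000 = (125.21 - 16.783)/897.09 * 1000 = 120.8652 deg C/km
Step 2: T_res = T_surf + grad*d2/1000 = 16.783 + 120.8652*4391.7/1000 = 547.59 deg C
T_res = 547.59 deg C


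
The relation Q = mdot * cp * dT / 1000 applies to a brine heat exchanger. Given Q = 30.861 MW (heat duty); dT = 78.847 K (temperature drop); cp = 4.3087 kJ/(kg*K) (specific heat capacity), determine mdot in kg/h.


mdot = Q * 1000 / (cp * dT)
mdot = 30.861 * 1000 / (4.3087 * 78.847)
mdot = 90.84030 kg/s
Convert: 90.84030 kg/s * 3600.0 = 3.2703e+05 kg/h
mdot = 3.2703e+05 kg/h


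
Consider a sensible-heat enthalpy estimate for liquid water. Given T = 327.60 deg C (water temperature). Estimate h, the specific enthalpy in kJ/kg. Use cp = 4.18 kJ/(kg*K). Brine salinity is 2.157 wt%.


h = cp * T
h = 4.18 * 327.60
h = 1369.4 kJ/kg


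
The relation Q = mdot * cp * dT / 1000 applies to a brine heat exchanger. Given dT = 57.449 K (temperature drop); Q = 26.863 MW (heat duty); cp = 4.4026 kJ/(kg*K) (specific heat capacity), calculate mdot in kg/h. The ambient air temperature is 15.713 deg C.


mdot = Q * 1000 / (cp * dT)
mdot = 26.863 * 1000 / (4.4026 * 57.449)
mdot = 106.2094 kg/s
Convert: 106.2094 kg/s * 3600.0 = 3.8235e+05 kg/h
mdot = 3.8235e+05 kg/h


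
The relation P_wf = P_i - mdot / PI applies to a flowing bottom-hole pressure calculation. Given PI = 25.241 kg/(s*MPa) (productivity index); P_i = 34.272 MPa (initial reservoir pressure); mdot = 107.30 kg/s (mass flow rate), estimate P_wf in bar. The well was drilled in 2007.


P_wf = P_i - mdot / PI
P_wf = 34.272 - 107.30 / 25.241
P_wf = 30.02098 MPa
Convert: 30.02098 MPa * 10.0 = 300.21 bar
P_wf = 300.21 bar


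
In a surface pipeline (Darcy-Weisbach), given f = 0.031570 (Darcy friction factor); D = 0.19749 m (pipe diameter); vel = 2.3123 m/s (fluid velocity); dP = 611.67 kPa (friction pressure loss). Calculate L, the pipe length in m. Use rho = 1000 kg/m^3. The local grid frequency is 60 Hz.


L = dP*1000*D / (f*rho*vel^2/2)
L = 611.67*1000*0.19749 / (0.031570*1000*2.3123^2/2)
L = 1431.3 m


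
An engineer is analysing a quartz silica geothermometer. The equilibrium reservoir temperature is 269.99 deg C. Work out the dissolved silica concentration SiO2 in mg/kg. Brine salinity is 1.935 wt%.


SiO2 = 10^(5.19 - 1309/(T_eq + 273.15))
SiO2 = 10^(5.19 - 1309/(269.99 + 273.15))
SiO2 = 602.48 mg/kg


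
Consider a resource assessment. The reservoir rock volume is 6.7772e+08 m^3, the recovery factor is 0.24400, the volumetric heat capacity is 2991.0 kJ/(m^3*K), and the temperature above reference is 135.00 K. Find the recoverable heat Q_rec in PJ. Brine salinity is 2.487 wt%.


Step 1: Q_s = Vr*rhoc*dT/1e12 = 6.7772e+08*2991.0*135.0/1e12 = 273.6532 PJ
Step 2: Q_rec = Q_s * RF = 273.6532 * 0.244 = 66.771 PJ
Q_rec = 66.771 PJ


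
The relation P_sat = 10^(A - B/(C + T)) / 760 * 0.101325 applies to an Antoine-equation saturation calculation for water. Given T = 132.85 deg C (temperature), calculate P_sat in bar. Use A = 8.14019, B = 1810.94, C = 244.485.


P_sat = 10^(A - B/(C + T)) / 760 * 0.101325
P_sat = 10^(8.14019 - 1810.94/(244.485 + 132.85)) / 760 * 0.101325
P_sat = 0.2922828 MPa
Convert: 0.2922828 MPa * 10.0 = 2.9228 bar
P_sat = 2.9228 bar


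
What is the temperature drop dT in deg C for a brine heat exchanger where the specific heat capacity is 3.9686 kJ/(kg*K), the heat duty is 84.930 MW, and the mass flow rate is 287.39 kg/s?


dT = Q * 1000 / (mdot * cp)
dT = 84.930 * 1000 / (287.39 * 3.9686)
dT = 74.46499 K
Convert (temperature difference, 1 K = 1 deg C): 74.46499 K = 74.46499 deg C
dT = 74.465 deg C


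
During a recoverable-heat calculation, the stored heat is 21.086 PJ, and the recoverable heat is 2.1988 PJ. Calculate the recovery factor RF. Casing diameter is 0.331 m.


RF = Q_rec / Q_s
RF = 2.1988 / 21.086
RF = 0.10428


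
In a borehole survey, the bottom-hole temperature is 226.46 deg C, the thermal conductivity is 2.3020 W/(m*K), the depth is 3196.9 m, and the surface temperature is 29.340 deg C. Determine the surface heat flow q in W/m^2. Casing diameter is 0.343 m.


Step 1: grad = (T_d - T_surf)/d * 1000 = (226.46 - 29.34)/3196.9 * 1000 = 61.65973 deg C/km
Step 2: q = k * grad / 1000 = 2.302 * 61.65973 / 1000 = 0.14194 W/m^2
q = 0.14194 W/m^2


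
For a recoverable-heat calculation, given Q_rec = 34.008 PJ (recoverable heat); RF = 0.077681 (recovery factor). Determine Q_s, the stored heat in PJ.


Q_s = Q_rec / RF
Q_s = 34.008 / 0.077681
Q_s = 437.79 PJ


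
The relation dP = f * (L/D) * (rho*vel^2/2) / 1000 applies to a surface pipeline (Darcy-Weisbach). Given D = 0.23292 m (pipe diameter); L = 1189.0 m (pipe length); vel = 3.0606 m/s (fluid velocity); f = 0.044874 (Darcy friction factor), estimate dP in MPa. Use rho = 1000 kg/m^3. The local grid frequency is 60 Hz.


dP = f * (L/D) * (rho*vel^2/2) / 1000
dP = 0.044874 * (1189.0/0.23292) * (1000*3.0606^2/2) / 1000
dP = 1072.885 kPa
Convert: 1072.885 kPa * 0.001 = 1.0729 MPa
dP = 1.0729 MPa


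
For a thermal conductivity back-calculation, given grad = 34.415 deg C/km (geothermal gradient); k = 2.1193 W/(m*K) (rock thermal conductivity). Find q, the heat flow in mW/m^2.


q = k * grad / 1000
q = 2.1193 * 34.415 / 1000
q = 0.07293571 W/m^2
Convert: 0.07293571 W/m^2 * 1000.0 = 72.936 mW/m^2
q = 72.936 mW/m^2


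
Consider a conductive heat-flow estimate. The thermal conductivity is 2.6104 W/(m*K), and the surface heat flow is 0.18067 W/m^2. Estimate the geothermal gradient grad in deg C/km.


grad = q * 1000 / k
grad = 0.18067 * 1000 / 2.6104
grad = 69.212 deg C/km


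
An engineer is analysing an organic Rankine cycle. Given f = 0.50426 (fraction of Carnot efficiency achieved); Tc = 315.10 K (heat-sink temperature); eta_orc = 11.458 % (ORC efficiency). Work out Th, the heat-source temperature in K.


Th = Tc / (1 - (eta_orc/100)/f)
Th = 315.10 / (1 - (11.458/100)/0.50426)
Th = 407.75 K


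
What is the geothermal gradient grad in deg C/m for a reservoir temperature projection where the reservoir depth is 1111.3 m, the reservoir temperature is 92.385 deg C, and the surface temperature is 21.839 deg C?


grad = (T_res - T_surf) / d * 1000
grad = (92.385 - 21.839) / 1111.3 * 1000
grad = 63.48061 deg C/km
Convert: 63.48061 deg C/km * 0.001 = 0.063481 deg C/m
grad = 0.063481 deg C/m


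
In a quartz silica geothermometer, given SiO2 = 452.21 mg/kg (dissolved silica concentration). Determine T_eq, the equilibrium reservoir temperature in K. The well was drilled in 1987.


T_eq = 1309 / (5.19 - log10(SiO2)) - 273.15
T_eq = 1309 / (5.19 - log10(452.21)) - 273.15
T_eq = 243.2901 deg C
Convert to K: 243.2901 + 273.15 = 516.44 K
T_eq = 516.44 K


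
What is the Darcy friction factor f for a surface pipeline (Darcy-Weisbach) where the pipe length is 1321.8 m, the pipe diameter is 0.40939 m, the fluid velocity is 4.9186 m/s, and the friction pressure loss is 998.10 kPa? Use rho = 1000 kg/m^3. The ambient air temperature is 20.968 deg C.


f = dP*1000 / ((L/D)*(rho*vel^2/2))
f = 998.10*1000 / ((1321.8/0.40939)*(1000*4.9186^2/2))
f = 0.025556


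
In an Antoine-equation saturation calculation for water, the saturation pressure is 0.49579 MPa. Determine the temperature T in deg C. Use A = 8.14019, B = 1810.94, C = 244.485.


T = B / (A - log10(P_sat * 760 / 0.101325)) - C
T = 1810.94 / (8.14019 - log10(0.49579 * 760 / 0.101325)) - 244.485
T = 151.80 deg C


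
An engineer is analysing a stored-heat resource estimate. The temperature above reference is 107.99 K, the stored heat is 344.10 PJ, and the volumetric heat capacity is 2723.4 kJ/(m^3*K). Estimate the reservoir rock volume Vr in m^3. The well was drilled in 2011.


Vr = Q_s * 1e12 / (rhoc * dT)
Vr = 344.10 * 1e12 / (2723.4 * 107.99)
Vr = 1.1700e+09 m^3


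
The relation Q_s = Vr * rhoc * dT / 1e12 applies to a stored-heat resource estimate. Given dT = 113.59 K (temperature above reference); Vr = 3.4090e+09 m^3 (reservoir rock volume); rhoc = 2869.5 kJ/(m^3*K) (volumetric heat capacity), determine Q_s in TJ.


Q_s = Vr * rhoc * dT / 1e12
Q_s = 3.4090e+09 * 2869.5 * 113.59 / 1e12
Q_s = 1111.152 PJ
Convert: 1111.152 PJ * 1000.0 = 1.1112e+06 TJ
Q_s = 1.1112e+06 TJ


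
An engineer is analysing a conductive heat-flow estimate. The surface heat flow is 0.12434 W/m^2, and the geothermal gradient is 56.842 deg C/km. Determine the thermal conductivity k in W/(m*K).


k = q * 1000 / grad
k = 0.12434 * 1000 / 56.842
k = 2.1875 W/(m*K)


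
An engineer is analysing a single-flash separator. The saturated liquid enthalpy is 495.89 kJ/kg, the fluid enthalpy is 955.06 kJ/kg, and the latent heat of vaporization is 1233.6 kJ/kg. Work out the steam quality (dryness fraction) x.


x = (h - hf) / hfg
x = (955.06 - 495.89) / 1233.6
x = 0.37222


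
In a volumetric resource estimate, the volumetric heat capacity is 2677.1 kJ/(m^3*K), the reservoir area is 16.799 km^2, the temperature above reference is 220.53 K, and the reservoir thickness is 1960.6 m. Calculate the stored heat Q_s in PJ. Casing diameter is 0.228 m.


Step 1: Vr = A*1e6*hr = 16.799*1e6*1960.6 = 3.293612e+10 m^3
Step 2: Q_s = Vr*rhoc*dT/1e12 = 3.293612e+10*2677.1*220.53/1e12 = 19445 PJ
Q_s = 19445 PJ


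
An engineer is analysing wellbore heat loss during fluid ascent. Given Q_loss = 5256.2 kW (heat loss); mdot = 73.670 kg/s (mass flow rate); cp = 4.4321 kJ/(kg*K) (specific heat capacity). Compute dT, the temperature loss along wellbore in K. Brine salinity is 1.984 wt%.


dT = Q_loss / (mdot * cp)
dT = 5256.2 / (73.670 * 4.4321)
dT = 16.098 K


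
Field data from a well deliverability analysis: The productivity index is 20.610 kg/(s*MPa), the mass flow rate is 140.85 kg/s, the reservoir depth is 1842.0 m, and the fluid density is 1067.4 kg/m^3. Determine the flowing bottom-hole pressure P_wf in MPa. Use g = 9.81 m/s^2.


Step 1: P_i = rho*g*h/1e6 = 1067.4*9.81*1842.0/1e6 = 19.28794 MPa
Step 2: P_wf = P_i - mdot/PI = 19.28794 - 140.85/20.61 = 12.454 MPa
P_wf = 12.454 MPa


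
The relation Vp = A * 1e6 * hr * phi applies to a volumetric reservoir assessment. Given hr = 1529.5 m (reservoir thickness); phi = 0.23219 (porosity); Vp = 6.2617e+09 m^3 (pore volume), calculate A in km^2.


A = Vp / (1e6 * hr * phi)
A = 6.2617e+09 / (1e6 * 1529.5 * 0.23219)
A = 17.632 km^2


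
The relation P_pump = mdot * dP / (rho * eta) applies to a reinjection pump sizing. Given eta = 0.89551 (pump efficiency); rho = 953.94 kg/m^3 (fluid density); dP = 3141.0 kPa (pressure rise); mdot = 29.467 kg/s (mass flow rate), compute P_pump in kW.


P_pump = mdot * dP / (rho * eta)
P_pump = 29.467 * 3141.0 / (953.94 * 0.89551)
P_pump = 108.35 kW


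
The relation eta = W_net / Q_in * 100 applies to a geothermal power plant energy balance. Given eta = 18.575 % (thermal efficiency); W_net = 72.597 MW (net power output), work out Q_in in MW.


Q_in = W_net / (eta / 100)
Q_in = 72.597 / (18.575 / 100)
Q_in = 390.83 MW


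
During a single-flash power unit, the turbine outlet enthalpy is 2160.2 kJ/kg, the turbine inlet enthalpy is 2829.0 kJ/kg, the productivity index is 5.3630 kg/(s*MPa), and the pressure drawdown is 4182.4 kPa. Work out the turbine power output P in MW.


Step 1: mdot = PI * dP / 1000 = 5.363 * 4182.4 / 1000 = 22.43021 kg/s
Step 2: P = mdot*(h_in - h_out)/1000 = 22.43021*(2829.0 - 2160.2)/1000 = 15.001 MW
P = 15.001 MW


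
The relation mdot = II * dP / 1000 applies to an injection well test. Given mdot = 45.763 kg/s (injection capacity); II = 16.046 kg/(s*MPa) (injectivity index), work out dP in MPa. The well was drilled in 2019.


dP = mdot * 1000 / II
dP = 45.763 * 1000 / 16.046
dP = 2851.988 kPa
Convert: 2851.988 kPa * 0.001 = 2.8520 MPa
dP = 2.8520 MPa


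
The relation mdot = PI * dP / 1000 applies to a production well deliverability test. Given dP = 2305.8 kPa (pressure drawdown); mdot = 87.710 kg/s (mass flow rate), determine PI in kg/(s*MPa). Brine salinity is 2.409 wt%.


PI = mdot * 1000 / dP
PI = 87.710 * 1000 / 2305.8
PI = 38.039 kg/(s*MPa)


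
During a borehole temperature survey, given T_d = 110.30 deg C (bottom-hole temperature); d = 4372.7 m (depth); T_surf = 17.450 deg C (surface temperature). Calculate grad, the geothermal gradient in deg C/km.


grad = (T_d - T_surf) / d * 1000
grad = (110.30 - 17.450) / 4372.7 * 1000
grad = 21.234 deg C/km


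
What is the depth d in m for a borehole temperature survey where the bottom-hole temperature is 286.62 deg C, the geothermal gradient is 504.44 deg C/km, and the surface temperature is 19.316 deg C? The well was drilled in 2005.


d = (T_d - T_surf) / grad * 1000
d = (286.62 - 19.316) / 504.44 * 1000
d = 529.90 m


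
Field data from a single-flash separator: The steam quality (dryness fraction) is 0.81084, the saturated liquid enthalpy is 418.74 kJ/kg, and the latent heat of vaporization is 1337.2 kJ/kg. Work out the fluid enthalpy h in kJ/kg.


h = hf + x * hfg
h = 418.74 + 0.81084 * 1337.2
h = 1503.0 kJ/kg


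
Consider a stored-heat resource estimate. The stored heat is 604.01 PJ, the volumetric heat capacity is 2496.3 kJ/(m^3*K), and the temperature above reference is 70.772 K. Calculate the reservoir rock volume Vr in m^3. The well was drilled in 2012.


Vr = Q_s * 1e12 / (rhoc * dT)
Vr = 604.01 * 1e12 / (2496.3 * 70.772)
Vr = 3.4189e+09 m^3


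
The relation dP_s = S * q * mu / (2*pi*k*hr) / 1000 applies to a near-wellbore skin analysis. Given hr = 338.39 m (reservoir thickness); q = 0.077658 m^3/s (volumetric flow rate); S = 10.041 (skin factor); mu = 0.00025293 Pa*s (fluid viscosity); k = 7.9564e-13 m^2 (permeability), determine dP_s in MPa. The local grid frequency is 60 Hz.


dP_s = S * q * mu / (2*pi*k*hr) / 1000
dP_s = 10.041 * 0.077658 * 0.00025293 / (2*pi*7.9564e-13*338.39) / 1000
dP_s = 116.5868 kPa
Convert: 116.5868 kPa * 0.001 = 0.11659 MPa
dP_s = 0.11659 MPa


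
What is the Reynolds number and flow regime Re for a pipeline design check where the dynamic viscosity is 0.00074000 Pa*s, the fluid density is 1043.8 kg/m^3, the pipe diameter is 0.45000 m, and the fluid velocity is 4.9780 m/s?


Step 1: Re = rho*vel*D/mu = 1043.8*4.978*0.45/0.00074 = 3.1598e+06
Step 2: Re = 3.1598e+06 > 4000, so flow is turbulent.
Re = 3.1598e+06 (turbulent)


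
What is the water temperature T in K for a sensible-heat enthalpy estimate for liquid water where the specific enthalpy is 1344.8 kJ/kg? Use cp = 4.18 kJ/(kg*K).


T = h / cp
T = 1344.8 / 4.18
T = 321.7225 deg C
Convert to K: 321.7225 + 273.15 = 594.87 K
T = 594.87 K


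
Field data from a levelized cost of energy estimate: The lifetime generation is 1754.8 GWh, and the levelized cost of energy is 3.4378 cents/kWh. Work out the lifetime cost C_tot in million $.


C_tot = LCOE / 100 * E_tot
C_tot = 3.4378 / 100 * 1754.8
C_tot = 60.327 million $


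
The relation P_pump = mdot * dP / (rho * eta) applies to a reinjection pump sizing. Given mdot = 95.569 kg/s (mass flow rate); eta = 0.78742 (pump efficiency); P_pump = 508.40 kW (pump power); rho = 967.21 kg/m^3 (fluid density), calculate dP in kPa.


dP = P_pump * rho * eta / mdot
dP = 508.40 * 967.21 * 0.78742 / 95.569
dP = 4051.5 kPa


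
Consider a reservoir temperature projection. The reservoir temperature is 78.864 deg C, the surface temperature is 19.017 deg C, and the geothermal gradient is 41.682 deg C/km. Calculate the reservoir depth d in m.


d = (T_res - T_surf) / grad * 1000
d = (78.864 - 19.017) / 41.682 * 1000
d = 1435.8 m


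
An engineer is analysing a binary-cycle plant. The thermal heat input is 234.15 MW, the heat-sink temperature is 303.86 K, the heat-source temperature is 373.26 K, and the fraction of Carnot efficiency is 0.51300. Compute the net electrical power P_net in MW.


Step 1: eta = (1 - Tc/Th)*f = (1 - 303.86/373.26)*0.513 = 0.09538177
Step 2: P_net = eta * Q_in = 0.09538177 * 234.15 = 22.334 MW
P_net = 22.334 MW


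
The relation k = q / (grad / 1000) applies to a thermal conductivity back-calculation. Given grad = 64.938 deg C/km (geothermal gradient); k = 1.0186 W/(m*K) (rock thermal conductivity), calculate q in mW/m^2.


q = k * grad / 1000
q = 1.0186 * 64.938 / 1000
q = 0.06614585 W/m^2
Convert: 0.06614585 W/m^2 * 1000.0 = 66.146 mW/m^2
q = 66.146 mW/m^2


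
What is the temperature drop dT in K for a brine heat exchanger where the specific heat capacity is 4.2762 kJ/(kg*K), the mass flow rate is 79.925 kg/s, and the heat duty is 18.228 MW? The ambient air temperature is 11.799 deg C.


dT = Q * 1000 / (mdot * cp)
dT = 18.228 * 1000 / (79.925 * 4.2762)
dT = 53.333 K


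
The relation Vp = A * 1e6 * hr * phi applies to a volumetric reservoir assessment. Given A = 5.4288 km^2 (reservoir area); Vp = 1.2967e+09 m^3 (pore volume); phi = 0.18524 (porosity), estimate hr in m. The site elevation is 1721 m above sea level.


hr = Vp / (A * 1e6 * phi)
hr = 1.2967e+09 / (5.4288 * 1e6 * 0.18524)
hr = 1289.4 m


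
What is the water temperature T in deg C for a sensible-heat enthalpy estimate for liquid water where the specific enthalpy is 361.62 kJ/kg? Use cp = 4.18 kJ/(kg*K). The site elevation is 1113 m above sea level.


T = h / cp
T = 361.62 / 4.18
T = 86.512 deg C


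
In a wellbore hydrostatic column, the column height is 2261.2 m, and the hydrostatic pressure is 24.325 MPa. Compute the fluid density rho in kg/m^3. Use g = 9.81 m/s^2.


rho = P * 1e6 / (g * h)
rho = 24.325 * 1e6 / (9.81 * 2261.2)
rho = 1096.6 kg/m^3


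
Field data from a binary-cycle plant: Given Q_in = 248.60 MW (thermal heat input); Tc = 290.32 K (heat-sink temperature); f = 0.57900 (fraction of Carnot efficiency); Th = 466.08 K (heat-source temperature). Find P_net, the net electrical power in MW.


Step 1: eta = (1 - Tc/Th)*f = (1 - 290.32/466.08)*0.579 = 0.2183424
Step 2: P_net = eta * Q_in = 0.2183424 * 248.6 = 54.280 MW
P_net = 54.280 MW


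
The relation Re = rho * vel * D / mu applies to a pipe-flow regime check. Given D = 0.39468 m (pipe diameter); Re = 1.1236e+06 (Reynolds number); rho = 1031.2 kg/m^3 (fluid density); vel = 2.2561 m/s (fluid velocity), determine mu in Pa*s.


mu = rho * vel * D / Re
mu = 1031.2 * 2.2561 * 0.39468 / 1.1236e+06
mu = 0.00081721 Pa*s


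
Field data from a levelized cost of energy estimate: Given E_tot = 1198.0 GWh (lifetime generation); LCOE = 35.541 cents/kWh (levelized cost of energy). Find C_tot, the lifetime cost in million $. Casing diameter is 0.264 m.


C_tot = LCOE / 100 * E_tot
C_tot = 35.541 / 100 * 1198.0
C_tot = 425.78 million $


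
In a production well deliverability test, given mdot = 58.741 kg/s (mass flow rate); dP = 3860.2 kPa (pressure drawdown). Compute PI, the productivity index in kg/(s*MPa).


PI = mdot * 1000 / dP
PI = 58.741 * 1000 / 3860.2
PI = 15.217 kg/(s*MPa)


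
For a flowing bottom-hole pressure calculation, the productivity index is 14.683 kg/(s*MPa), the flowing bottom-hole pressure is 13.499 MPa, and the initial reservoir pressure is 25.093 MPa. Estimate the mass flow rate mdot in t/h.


mdot = (P_i - P_wf) * PI
mdot = (25.093 - 13.499) * 14.683
mdot = 170.2347 kg/s
Convert: 170.2347 kg/s * 3.6 = 612.84 t/h
mdot = 612.84 t/h


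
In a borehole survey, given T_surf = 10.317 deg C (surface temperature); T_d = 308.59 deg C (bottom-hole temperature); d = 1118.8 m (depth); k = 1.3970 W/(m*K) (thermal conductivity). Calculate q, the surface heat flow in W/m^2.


Step 1: grad = (T_d - T_surf)/d * 1000 = (308.59 - 10.317)/1118.8 * 1000 = 266.6008 deg C/km
Step 2: q = k * grad / 1000 = 1.397 * 266.6008 / 1000 = 0.37244 W/m^2
q = 0.37244 W/m^2


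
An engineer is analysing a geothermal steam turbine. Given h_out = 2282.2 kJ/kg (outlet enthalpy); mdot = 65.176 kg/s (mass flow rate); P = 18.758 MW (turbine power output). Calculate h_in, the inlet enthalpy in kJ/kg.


h_in = h_out + P * 1000 / mdot
h_in = 2282.2 + 18.758 * 1000 / 65.176
h_in = 2570.0 kJ/kg


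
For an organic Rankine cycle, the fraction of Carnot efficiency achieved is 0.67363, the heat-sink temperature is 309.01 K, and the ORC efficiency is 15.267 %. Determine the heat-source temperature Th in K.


Th = Tc / (1 - (eta_orc/100)/f)
Th = 309.01 / (1 - (15.267/100)/0.67363)
Th = 399.57 K


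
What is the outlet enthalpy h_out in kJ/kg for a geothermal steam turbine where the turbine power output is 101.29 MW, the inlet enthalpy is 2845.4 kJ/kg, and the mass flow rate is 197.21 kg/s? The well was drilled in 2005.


h_out = h_in - P * 1000 / mdot
h_out = 2845.4 - 101.29 * 1000 / 197.21
h_out = 2331.8 kJ/kg


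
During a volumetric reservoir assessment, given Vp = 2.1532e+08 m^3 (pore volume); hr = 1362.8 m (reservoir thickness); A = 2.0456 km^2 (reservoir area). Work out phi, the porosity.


phi = Vp / (A * 1e6 * hr)
phi = 2.1532e+08 / (2.0456 * 1e6 * 1362.8)
phi = 0.077238


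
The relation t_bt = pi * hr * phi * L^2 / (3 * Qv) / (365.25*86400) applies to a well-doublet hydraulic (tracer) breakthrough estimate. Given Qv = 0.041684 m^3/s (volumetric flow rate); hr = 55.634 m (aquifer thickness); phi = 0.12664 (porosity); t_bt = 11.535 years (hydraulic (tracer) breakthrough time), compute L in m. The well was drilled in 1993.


L = sqrt(t_bt*365.25*86400*3*Qv / (pi*hr*phi))
L = sqrt(11.535*365.25*86400*3*0.041684 / (pi*55.634*0.12664))
L = 1434.1 m


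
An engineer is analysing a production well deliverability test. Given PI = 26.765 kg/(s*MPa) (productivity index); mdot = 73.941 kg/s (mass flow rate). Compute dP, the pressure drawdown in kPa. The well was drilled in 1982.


dP = mdot * 1000 / PI
dP = 73.941 * 1000 / 26.765
dP = 2762.6 kPa
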